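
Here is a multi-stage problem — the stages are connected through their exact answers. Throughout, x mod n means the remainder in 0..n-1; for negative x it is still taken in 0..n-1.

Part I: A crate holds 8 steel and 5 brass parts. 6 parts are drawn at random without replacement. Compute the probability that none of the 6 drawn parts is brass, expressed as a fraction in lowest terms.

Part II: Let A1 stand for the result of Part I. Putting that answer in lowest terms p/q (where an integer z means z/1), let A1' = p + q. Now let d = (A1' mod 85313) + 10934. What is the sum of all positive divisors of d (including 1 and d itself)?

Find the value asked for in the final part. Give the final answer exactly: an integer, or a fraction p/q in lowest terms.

Part I: total draws C(13,6) = 1716; favorable C(8,6) = 28; P = 7/429; answer 7/429
Part II: A1 = 7/429; threaded value p + q = 436; d = 11370; 11370 = 2 * 3 * 5 * 379; sigma = (1 + 2) * (1 + 3) * (1 + 5) * (1 + 379) = 3 * 4 * 6 * 380 = 27360; answer 27360

27360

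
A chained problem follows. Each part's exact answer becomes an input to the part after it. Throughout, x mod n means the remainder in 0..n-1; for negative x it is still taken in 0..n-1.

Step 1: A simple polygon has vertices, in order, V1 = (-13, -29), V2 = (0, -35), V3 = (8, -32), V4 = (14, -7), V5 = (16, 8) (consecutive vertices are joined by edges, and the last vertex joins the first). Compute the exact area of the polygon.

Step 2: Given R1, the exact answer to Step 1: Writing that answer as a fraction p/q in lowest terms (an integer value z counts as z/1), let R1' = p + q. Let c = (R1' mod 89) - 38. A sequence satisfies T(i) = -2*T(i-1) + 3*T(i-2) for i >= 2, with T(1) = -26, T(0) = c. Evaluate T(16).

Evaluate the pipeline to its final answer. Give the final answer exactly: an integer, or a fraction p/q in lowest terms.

Step 1: cross terms: (-13*-35 - 0*-29)=455, (0*-32 - 8*-35)=280, (8*-7 - 14*-32)=392, (14*8 - 16*-7)=224, (16*-29 - -13*8)=-360; twice the area = |991| = 991; area = 991/2; answer 991/2
Step 2: R1 = 991/2; threaded value p + q = 993; c = -24; T(2) = -2*(-26) + 3*(-24) = -20; iterating: T(2)=-20, T(3)=-38, T(4)=16, T(5)=-146, T(6)=340, T(7)=-1118, T(8)=3256, T(9)=-9866, T(10)=29500, T(11)=-88598, T(12)=265696, T(13)=-797186, T(14)=2391460, T(15)=-7174478, T(16)=21523336; answer 21523336

21523336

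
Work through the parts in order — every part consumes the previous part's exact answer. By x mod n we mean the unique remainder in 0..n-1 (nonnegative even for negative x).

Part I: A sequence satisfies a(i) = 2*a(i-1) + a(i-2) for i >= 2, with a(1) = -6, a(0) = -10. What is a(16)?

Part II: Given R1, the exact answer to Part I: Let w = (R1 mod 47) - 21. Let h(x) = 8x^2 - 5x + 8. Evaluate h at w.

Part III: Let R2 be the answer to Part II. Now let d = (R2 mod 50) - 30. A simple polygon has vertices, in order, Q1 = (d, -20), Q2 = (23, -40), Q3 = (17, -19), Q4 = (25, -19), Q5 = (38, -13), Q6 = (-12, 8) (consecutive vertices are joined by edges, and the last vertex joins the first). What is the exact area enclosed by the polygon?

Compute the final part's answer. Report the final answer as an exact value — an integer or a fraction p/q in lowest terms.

676

Part I: a(2) = 2*(-6) + 1*(-10) = -22; iterating: a(2)=-22, a(3)=-50, a(4)=-122, a(5)=-294, a(6)=-710, a(7)=-1714, a(8)=-4138, a(9)=-9990, a(10)=-24118, a(11)=-58226, a(12)=-140570, a(13)=-339366, a(14)=-819302, a(15)=-1977970, a(16)=-4775242; answer -4775242
Part II: R1 = -4775242; w = -16; 8*(-16)^2 - 5*(-16)^1 + 8 = (2048) + (80) + (8) = 2136; answer 2136
Part III: R2 = 2136; d = 6; cross terms: (6*-40 - 23*-20)=220, (23*-19 - 17*-40)=243, (17*-19 - 25*-19)=152, (25*-13 - 38*-19)=397, (38*8 - -12*-13)=148, (-12*-20 - 6*8)=192; twice the area = |1352| = 1352; area = 676; answer 676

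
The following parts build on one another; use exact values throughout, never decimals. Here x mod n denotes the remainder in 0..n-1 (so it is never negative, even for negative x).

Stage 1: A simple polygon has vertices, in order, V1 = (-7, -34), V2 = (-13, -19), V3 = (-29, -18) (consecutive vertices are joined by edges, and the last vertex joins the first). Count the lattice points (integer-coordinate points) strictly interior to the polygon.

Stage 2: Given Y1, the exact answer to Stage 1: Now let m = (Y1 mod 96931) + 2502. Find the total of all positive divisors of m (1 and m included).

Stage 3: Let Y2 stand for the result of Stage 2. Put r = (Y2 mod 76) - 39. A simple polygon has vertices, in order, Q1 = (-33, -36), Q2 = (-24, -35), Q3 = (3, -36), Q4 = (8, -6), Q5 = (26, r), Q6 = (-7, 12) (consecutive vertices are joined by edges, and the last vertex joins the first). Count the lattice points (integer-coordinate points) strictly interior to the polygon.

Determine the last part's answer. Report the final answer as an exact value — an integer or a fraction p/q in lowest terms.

1281

Stage 1: cross terms: (-7*-19 - -13*-34)=-309, (-13*-18 - -29*-19)=-317, (-29*-34 - -7*-18)=860; twice the area = |234| = 234; area = 117; boundary points = 3 + 1 + 2 = 6; strictly interior points = area - boundary/2 + 1 = 115; answer 115
Stage 2: Y1 = 115; m = 2617; 2617 is prime, so its only divisors are 1 and 2617; sigma = 1 + 2617 = 2618; answer 2618
Stage 3: Y2 = 2618; r = -5; cross terms: (-33*-35 - -24*-36)=291, (-24*-36 - 3*-35)=969, (3*-6 - 8*-36)=270, (8*-5 - 26*-6)=116, (26*12 - -7*-5)=277, (-7*-36 - -33*12)=648; twice the area = |2571| = 2571; area = 2571/2; boundary points = 1 + 1 + 5 + 1 + 1 + 2 = 11; strictly interior points = area - boundary/2 + 1 = 1281; answer 1281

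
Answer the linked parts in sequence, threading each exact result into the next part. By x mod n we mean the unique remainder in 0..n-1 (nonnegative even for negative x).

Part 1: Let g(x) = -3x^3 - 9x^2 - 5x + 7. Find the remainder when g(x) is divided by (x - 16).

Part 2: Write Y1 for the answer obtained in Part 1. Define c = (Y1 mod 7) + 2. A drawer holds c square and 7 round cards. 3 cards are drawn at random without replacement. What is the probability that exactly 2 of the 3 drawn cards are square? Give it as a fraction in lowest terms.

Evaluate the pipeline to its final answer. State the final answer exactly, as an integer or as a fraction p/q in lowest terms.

1/12

Part 1: remainder = value at the root: -3*(16)^3 - 9*(16)^2 - 5*(16)^1 + 7 = (-12288) + (-2304) + (-80) + (7) = -14665; answer -14665
Part 2: Y1 = -14665; c = 2; total draws C(9,3) = 84; favorable C(2,2)*C(7,1) = 7; P = 1/12; answer 1/12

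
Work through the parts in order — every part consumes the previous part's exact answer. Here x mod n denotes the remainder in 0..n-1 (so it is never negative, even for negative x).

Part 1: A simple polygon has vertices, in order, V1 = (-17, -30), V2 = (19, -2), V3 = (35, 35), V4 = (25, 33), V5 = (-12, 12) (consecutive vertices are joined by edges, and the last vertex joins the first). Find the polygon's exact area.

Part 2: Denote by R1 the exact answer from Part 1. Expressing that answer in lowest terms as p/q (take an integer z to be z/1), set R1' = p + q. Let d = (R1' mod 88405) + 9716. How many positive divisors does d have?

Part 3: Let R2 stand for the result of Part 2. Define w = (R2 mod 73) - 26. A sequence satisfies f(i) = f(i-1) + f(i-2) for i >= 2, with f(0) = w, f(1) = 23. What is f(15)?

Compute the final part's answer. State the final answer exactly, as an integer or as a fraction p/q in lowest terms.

10260

Part 1: cross terms: (-17*-2 - 19*-30)=604, (19*35 - 35*-2)=735, (35*33 - 25*35)=280, (25*12 - -12*33)=696, (-12*-30 - -17*12)=564; twice the area = |2879| = 2879; area = 2879/2; answer 2879/2
Part 2: R1 = 2879/2; threaded value p + q = 2881; d = 12597; 12597 = 3 * 13 * 17 * 19; number of divisors = (1+1) * (1+1) * (1+1) * (1+1) = 16; answer 16
Part 3: R2 = 16; w = -10; f(2) = 1*(23) + 1*(-10) = 13; iterating: f(2)=13, f(3)=36, f(4)=49, f(5)=85, f(6)=134, f(7)=219, f(8)=353, f(9)=572, f(10)=925, f(11)=1497, f(12)=2422, f(13)=3919, f(14)=6341, f(15)=10260; answer 10260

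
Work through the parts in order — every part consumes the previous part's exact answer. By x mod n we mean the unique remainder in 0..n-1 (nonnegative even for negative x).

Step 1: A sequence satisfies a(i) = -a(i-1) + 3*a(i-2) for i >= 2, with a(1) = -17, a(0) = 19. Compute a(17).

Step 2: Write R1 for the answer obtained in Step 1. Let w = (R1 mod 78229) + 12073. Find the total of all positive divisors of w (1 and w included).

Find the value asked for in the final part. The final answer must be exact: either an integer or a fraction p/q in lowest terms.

Step 1: a(2) = -1*(-17) + 3*(19) = 74; iterating: a(2)=74, a(3)=-125, a(4)=347, a(5)=-722, a(6)=1763, a(7)=-3929, a(8)=9218, a(9)=-21005, a(10)=48659, a(11)=-111674, a(12)=257651, a(13)=-592673, a(14)=1365626, a(15)=-3143645, a(16)=7240523, a(17)=-16671458; answer -16671458
Step 2: R1 = -16671458; w = 81621; 81621 = 3^3 * 3023; sigma = (1 + 3 + 9 + 27) * (1 + 3023) = 40 * 3024 = 120960; answer 120960

120960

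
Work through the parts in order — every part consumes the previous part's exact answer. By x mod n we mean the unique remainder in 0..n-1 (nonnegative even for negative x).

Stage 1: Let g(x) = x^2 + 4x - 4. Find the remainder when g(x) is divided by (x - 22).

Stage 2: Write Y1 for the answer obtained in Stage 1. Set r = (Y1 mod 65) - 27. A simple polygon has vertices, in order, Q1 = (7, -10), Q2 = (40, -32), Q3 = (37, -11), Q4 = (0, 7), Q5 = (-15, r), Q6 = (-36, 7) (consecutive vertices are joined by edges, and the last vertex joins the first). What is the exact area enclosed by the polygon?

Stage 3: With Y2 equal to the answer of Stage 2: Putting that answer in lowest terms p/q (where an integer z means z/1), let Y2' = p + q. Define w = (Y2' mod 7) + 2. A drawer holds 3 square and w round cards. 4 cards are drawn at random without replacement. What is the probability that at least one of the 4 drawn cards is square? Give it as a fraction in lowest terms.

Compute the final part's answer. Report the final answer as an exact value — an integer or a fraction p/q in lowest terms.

Stage 1: remainder = value at the root: 1*(22)^2 + 4*(22)^1 - 4 = (484) + (88) + (-4) = 568; answer 568
Stage 2: Y1 = 568; r = 21; cross terms: (7*-32 - 40*-10)=176, (40*-11 - 37*-32)=744, (37*7 - 0*-11)=259, (0*21 - -15*7)=105, (-15*7 - -36*21)=651, (-36*-10 - 7*7)=311; twice the area = |2246| = 2246; area = 1123; answer 1123
Stage 3: Y2 = 1123; threaded value p + q = 1124; w = 6; total draws C(9,4) = 126; complement C(6,4) = 15; favorable 126 - 15 = 111; P = 37/42; answer 37/42

37/42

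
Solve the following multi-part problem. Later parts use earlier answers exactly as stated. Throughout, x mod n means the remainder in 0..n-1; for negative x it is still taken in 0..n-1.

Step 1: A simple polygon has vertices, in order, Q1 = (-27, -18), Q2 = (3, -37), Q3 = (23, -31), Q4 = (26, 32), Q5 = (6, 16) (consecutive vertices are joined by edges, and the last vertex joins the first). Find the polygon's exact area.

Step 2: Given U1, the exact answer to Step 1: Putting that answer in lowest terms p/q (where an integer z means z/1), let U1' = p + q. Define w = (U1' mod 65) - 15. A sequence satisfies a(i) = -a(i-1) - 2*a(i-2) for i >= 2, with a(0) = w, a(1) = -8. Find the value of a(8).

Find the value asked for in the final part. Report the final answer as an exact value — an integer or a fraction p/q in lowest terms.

Step 1: cross terms: (-27*-37 - 3*-18)=1053, (3*-31 - 23*-37)=758, (23*32 - 26*-31)=1542, (26*16 - 6*32)=224, (6*-18 - -27*16)=324; twice the area = |3901| = 3901; area = 3901/2; answer 3901/2
Step 2: U1 = 3901/2; threaded value p + q = 3903; w = -12; a(2) = -1*(-8) - 2*(-12) = 32; iterating: a(2)=32, a(3)=-16, a(4)=-48, a(5)=80, a(6)=16, a(7)=-176, a(8)=144; answer 144

144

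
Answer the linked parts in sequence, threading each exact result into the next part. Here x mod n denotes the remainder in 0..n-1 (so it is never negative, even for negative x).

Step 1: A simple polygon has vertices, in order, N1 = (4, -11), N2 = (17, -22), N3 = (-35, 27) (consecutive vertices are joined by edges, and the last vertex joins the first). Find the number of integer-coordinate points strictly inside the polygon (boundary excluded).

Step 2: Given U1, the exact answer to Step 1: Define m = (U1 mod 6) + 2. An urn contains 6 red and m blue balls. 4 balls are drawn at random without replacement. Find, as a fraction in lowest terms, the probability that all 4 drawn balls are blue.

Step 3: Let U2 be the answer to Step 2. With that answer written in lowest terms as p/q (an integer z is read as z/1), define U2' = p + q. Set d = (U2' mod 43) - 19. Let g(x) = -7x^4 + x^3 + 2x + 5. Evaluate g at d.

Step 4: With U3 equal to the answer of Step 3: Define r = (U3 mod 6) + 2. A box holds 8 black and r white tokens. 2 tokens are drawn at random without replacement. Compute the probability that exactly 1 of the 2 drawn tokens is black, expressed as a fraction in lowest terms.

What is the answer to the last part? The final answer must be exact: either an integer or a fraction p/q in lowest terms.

Step 1: cross terms: (4*-22 - 17*-11)=99, (17*27 - -35*-22)=-311, (-35*-11 - 4*27)=277; twice the area = |65| = 65; area = 65/2; boundary points = 1 + 1 + 1 = 3; strictly interior points = area - boundary/2 + 1 = 32; answer 32
Step 2: U1 = 32; m = 4; total draws C(10,4) = 210; favorable C(4,4) = 1; P = 1/210; answer 1/210
Step 3: U2 = 1/210; threaded value p + q = 211; d = 20; -7*(20)^4 + 1*(20)^3 + 2*(20)^1 + 5 = (-1120000) + (8000) + (40) + (5) = -1111955; answer -1111955
Step 4: U3 = -1111955; r = 3; total draws C(11,2) = 55; favorable C(8,1)*C(3,1) = 24; P = 24/55; answer 24/55

24/55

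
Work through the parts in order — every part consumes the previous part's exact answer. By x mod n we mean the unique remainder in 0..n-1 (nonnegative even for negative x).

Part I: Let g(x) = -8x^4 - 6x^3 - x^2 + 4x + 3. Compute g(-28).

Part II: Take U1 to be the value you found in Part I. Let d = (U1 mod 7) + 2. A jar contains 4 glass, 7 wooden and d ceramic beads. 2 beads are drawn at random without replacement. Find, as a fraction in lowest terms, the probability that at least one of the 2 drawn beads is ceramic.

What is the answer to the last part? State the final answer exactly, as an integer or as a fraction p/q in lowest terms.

Part I: -8*(-28)^4 - 6*(-28)^3 - 1*(-28)^2 + 4*(-28)^1 + 3 = (-4917248) + (131712) + (-784) + (-112) + (3) = -4786429; answer -4786429
Part II: U1 = -4786429; d = 5; total draws C(16,2) = 120; complement C(11,2) = 55; favorable 120 - 55 = 65; P = 13/24; answer 13/24

13/24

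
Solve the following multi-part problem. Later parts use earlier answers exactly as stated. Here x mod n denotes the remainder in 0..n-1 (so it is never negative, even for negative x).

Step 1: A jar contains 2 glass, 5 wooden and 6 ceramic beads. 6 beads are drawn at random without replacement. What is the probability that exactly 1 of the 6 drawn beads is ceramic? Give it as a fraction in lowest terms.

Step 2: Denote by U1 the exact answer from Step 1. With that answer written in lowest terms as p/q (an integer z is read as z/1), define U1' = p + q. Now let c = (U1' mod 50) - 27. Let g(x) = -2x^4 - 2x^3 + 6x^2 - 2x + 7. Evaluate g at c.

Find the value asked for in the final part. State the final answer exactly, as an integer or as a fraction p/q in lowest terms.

-301553

Step 1: total draws C(13,6) = 1716; favorable C(6,1)*C(7,5) = 126; P = 21/286; answer 21/286
Step 2: U1 = 21/286; threaded value p + q = 307; c = -20; -2*(-20)^4 - 2*(-20)^3 + 6*(-20)^2 - 2*(-20)^1 + 7 = (-320000) + (16000) + (2400) + (40) + (7) = -301553; answer -301553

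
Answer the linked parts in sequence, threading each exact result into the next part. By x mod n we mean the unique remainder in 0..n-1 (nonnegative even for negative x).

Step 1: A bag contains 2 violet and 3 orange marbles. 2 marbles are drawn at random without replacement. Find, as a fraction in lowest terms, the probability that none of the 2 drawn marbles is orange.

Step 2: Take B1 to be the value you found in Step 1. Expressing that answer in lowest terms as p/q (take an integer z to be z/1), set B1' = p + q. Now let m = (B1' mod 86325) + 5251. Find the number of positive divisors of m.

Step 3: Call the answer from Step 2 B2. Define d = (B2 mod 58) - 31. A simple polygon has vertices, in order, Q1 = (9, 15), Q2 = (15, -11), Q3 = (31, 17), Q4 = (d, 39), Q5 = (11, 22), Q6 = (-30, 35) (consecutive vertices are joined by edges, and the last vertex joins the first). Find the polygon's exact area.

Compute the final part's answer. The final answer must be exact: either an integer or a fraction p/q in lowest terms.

1217/2

Step 1: total draws C(5,2) = 10; favorable C(2,2) = 1; P = 1/10; answer 1/10
Step 2: B1 = 1/10; threaded value p + q = 11; m = 5262; 5262 = 2 * 3 * 877; number of divisors = (1+1) * (1+1) * (1+1) = 8; answer 8
Step 3: B2 = 8; d = -23; cross terms: (9*-11 - 15*15)=-324, (15*17 - 31*-11)=596, (31*39 - -23*17)=1600, (-23*22 - 11*39)=-935, (11*35 - -30*22)=1045, (-30*15 - 9*35)=-765; twice the area = |1217| = 1217; area = 1217/2; answer 1217/2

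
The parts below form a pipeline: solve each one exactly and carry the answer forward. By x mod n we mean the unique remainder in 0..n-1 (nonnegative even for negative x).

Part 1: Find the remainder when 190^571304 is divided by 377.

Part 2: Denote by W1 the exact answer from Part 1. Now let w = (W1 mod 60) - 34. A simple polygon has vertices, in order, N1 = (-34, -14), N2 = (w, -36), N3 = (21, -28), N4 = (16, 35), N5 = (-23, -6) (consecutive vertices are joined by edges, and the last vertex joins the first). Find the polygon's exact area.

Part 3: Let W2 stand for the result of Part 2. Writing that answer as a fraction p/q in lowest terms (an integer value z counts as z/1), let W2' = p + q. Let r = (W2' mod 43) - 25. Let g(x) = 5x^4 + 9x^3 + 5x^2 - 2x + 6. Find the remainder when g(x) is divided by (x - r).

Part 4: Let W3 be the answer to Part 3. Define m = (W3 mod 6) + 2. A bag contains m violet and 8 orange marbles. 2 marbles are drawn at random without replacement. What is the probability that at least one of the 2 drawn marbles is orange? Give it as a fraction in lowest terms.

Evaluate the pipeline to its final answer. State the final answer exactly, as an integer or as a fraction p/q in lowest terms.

4/5

Part 1: squarings mod 377: 190^1=190, 190^2=285, 190^4=170, 190^8=248, 190^16=53, 190^32=170, 190^64=248, 190^128=53, 190^256=170, 190^512=248, 190^1024=53, 190^2048=170, 190^4096=248, 190^8192=53, 190^16384=170, 190^32768=248, 190^65536=53, 190^131072=170, 190^262144=248, 190^524288=53; 190^571304 = 190^8 * 190^32 * 190^128 * 190^256 * 190^512 * 190^1024 * 190^4096 * 190^8192 * 190^32768 * 190^524288 = 339 (mod 377); answer 339
Part 2: W1 = 339; w = 5; cross terms: (-34*-36 - 5*-14)=1294, (5*-28 - 21*-36)=616, (21*35 - 16*-28)=1183, (16*-6 - -23*35)=709, (-23*-14 - -34*-6)=118; twice the area = |3920| = 3920; area = 1960; answer 1960
Part 3: W2 = 1960; threaded value p + q = 1961; r = 1; remainder = value at the root: 5*(1)^4 + 9*(1)^3 + 5*(1)^2 - 2*(1)^1 + 6 = (5) + (9) + (5) + (-2) + (6) = 23; answer 23
Part 4: W3 = 23; m = 7; total draws C(15,2) = 105; complement C(7,2) = 21; favorable 105 - 21 = 84; P = 4/5; answer 4/5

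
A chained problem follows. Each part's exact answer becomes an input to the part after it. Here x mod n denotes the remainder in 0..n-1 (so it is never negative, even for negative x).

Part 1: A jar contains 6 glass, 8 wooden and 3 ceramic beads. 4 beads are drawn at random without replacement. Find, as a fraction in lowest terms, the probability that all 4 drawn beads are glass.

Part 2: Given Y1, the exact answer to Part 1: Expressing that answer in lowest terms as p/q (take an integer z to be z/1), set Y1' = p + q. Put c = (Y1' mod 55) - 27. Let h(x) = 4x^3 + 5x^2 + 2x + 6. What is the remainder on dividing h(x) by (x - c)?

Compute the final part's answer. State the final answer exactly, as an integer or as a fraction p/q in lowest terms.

7662

Part 1: total draws C(17,4) = 2380; favorable C(6,4) = 15; P = 3/476; answer 3/476
Part 2: Y1 = 3/476; threaded value p + q = 479; c = 12; remainder = value at the root: 4*(12)^3 + 5*(12)^2 + 2*(12)^1 + 6 = (6912) + (720) + (24) + (6) = 7662; answer 7662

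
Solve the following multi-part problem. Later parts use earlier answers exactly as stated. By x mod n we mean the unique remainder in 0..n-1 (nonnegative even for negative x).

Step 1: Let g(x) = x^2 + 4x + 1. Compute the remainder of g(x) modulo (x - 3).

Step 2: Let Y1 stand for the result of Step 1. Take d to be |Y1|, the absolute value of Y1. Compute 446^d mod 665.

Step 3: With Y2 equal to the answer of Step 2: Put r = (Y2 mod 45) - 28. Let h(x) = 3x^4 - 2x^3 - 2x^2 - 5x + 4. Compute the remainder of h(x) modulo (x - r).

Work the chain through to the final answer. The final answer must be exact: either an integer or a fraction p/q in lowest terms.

Step 1: remainder = value at the root: 1*(3)^2 + 4*(3)^1 + 1 = (9) + (12) + (1) = 22; answer 22
Step 2: Y1 = 22; d = 22; squarings mod 665: 446^1=446, 446^2=81, 446^4=576, 446^8=606, 446^16=156; 446^22 = 446^2 * 446^4 * 446^16 = 576 (mod 665); answer 576
Step 3: Y2 = 576; r = 8; remainder = value at the root: 3*(8)^4 - 2*(8)^3 - 2*(8)^2 - 5*(8)^1 + 4 = (12288) + (-1024) + (-128) + (-40) + (4) = 11100; answer 11100

11100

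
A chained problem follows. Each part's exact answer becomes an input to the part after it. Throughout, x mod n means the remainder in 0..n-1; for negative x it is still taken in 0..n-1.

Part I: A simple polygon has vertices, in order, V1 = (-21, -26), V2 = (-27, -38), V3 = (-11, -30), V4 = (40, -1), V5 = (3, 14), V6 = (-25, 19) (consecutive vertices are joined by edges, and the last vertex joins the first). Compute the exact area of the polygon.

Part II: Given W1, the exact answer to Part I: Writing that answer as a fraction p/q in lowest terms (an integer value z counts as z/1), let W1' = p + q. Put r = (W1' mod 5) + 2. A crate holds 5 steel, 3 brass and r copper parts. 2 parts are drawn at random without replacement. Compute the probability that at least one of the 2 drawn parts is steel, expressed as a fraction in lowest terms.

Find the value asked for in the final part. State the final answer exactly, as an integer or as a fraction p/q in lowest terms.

Part I: cross terms: (-21*-38 - -27*-26)=96, (-27*-30 - -11*-38)=392, (-11*-1 - 40*-30)=1211, (40*14 - 3*-1)=563, (3*19 - -25*14)=407, (-25*-26 - -21*19)=1049; twice the area = |3718| = 3718; area = 1859; answer 1859
Part II: W1 = 1859; threaded value p + q = 1860; r = 2; total draws C(10,2) = 45; complement C(5,2) = 10; favorable 45 - 10 = 35; P = 7/9; answer 7/9

7/9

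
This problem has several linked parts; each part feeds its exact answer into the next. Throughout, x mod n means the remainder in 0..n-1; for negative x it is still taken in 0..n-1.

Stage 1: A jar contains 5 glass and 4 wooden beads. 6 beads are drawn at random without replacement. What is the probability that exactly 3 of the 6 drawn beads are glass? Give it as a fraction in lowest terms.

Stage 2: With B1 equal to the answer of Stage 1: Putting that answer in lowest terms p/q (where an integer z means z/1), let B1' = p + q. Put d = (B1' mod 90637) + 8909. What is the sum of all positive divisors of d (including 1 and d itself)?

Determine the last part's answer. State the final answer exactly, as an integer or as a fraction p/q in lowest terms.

25200

Stage 1: total draws C(9,6) = 84; favorable C(5,3)*C(4,3) = 40; P = 10/21; answer 10/21
Stage 2: B1 = 10/21; threaded value p + q = 31; d = 8940; 8940 = 2^2 * 3 * 5 * 149; sigma = (1 + 2 + 4) * (1 + 3) * (1 + 5) * (1 + 149) = 7 * 4 * 6 * 150 = 25200; answer 25200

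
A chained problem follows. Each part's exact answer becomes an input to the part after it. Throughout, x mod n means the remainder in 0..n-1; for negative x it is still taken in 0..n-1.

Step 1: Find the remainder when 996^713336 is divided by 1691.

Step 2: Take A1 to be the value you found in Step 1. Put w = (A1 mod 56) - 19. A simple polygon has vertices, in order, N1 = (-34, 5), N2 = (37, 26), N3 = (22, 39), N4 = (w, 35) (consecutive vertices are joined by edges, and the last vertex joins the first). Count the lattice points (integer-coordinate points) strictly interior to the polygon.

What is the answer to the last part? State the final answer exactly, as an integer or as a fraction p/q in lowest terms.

Step 1: squarings mod 1691: 996^1=996, 996^2=1090, 996^4=1018, 996^8=1432, 996^16=1132, 996^32=1337, 996^64=182, 996^128=995, 996^256=790, 996^512=121, 996^1024=1113, 996^2048=957, 996^4096=1018, 996^8192=1432, 996^16384=1132, 996^32768=1337, 996^65536=182, 996^131072=995, 996^262144=790, 996^524288=121; 996^713336 = 996^8 * 996^16 * 996^32 * 996^64 * 996^512 * 996^8192 * 996^16384 * 996^32768 * 996^131072 * 996^524288 = 1432 (mod 1691); answer 1432
Step 2: A1 = 1432; w = 13; cross terms: (-34*26 - 37*5)=-1069, (37*39 - 22*26)=871, (22*35 - 13*39)=263, (13*5 - -34*35)=1255; twice the area = |1320| = 1320; area = 660; boundary points = 1 + 1 + 1 + 1 = 4; strictly interior points = area - boundary/2 + 1 = 659; answer 659

659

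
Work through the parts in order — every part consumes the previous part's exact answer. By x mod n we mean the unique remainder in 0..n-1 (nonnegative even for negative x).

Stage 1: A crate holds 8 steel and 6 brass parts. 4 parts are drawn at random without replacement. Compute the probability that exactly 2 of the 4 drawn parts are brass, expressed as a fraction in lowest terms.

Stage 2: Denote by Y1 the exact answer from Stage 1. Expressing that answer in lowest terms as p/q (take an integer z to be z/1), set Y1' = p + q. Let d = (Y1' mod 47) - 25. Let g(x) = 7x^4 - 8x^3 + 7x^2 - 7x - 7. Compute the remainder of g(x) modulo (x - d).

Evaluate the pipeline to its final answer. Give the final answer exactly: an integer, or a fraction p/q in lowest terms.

78763

Stage 1: total draws C(14,4) = 1001; favorable C(6,2)*C(8,2) = 420; P = 60/143; answer 60/143
Stage 2: Y1 = 60/143; threaded value p + q = 203; d = -10; remainder = value at the root: 7*(-10)^4 - 8*(-10)^3 + 7*(-10)^2 - 7*(-10)^1 - 7 = (70000) + (8000) + (700) + (70) + (-7) = 78763; answer 78763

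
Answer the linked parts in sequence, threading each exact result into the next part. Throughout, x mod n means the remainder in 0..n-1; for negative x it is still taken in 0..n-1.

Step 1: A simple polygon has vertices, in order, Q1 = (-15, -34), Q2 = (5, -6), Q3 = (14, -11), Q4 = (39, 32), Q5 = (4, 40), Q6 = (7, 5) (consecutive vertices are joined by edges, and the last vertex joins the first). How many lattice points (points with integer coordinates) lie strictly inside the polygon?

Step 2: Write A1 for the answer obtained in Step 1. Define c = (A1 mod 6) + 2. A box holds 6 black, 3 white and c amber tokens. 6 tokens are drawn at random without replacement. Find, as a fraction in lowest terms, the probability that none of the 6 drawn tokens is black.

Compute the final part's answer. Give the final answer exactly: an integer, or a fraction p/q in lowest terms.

12/715

Step 1: cross terms: (-15*-6 - 5*-34)=260, (5*-11 - 14*-6)=29, (14*32 - 39*-11)=877, (39*40 - 4*32)=1432, (4*5 - 7*40)=-260, (7*-34 - -15*5)=-163; twice the area = |2175| = 2175; area = 2175/2; boundary points = 4 + 1 + 1 + 1 + 1 + 1 = 9; strictly interior points = area - boundary/2 + 1 = 1084; answer 1084
Step 2: A1 = 1084; c = 6; total draws C(15,6) = 5005; favorable C(9,6) = 84; P = 12/715; answer 12/715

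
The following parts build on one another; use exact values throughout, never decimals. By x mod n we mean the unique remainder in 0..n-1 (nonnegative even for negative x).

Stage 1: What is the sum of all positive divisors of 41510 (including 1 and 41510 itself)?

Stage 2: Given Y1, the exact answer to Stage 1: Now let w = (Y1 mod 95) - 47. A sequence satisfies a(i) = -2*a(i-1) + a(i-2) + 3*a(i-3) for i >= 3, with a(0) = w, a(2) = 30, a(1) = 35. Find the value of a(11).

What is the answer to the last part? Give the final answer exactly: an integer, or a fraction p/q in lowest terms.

Stage 1: 41510 = 2 * 5 * 7 * 593; sigma = (1 + 2) * (1 + 5) * (1 + 7) * (1 + 593) = 3 * 6 * 8 * 594 = 85536; answer 85536
Stage 2: Y1 = 85536; w = -11; a(3) = -2*(30) + 1*(35) + 3*(-11) = -58; iterating: a(3)=-58, a(4)=251, a(5)=-470, a(6)=1017, a(7)=-1751, a(8)=3109, a(9)=-4918, a(10)=7692, a(11)=-10975; answer -10975

-10975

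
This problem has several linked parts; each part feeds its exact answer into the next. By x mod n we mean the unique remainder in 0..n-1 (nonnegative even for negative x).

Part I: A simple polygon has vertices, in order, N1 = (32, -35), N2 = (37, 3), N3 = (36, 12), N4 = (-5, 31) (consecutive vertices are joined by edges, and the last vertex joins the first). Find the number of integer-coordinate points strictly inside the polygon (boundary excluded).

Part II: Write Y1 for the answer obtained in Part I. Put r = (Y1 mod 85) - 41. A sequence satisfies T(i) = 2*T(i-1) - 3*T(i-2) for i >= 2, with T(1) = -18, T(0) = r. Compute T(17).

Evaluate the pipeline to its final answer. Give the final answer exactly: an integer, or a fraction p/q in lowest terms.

181950

Part I: cross terms: (32*3 - 37*-35)=1391, (37*12 - 36*3)=336, (36*31 - -5*12)=1176, (-5*-35 - 32*31)=-817; twice the area = |2086| = 2086; area = 1043; boundary points = 1 + 1 + 1 + 1 = 4; strictly interior points = area - boundary/2 + 1 = 1042; answer 1042
Part II: Y1 = 1042; r = -19; T(2) = 2*(-18) - 3*(-19) = 21; iterating: T(2)=21, T(3)=96, T(4)=129, T(5)=-30, T(6)=-447, T(7)=-804, T(8)=-267, T(9)=1878, T(10)=4557, T(11)=3480, T(12)=-6711, T(13)=-23862, T(14)=-27591, T(15)=16404, T(16)=115581, T(17)=181950; answer 181950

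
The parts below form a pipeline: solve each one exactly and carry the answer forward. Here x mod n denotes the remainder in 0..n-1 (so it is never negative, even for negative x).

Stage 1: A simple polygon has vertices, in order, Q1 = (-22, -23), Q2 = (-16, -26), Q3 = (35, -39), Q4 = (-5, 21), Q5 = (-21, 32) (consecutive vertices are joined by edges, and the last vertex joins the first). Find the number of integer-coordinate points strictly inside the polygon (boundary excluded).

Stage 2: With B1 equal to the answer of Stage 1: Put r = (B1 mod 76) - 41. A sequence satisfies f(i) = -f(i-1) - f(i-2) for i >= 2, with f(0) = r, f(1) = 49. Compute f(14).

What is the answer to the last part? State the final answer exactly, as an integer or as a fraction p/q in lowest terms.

Stage 1: cross terms: (-22*-26 - -16*-23)=204, (-16*-39 - 35*-26)=1534, (35*21 - -5*-39)=540, (-5*32 - -21*21)=281, (-21*-23 - -22*32)=1187; twice the area = |3746| = 3746; area = 1873; boundary points = 3 + 1 + 20 + 1 + 1 = 26; strictly interior points = area - boundary/2 + 1 = 1861; answer 1861
Stage 2: B1 = 1861; r = -4; f(2) = -1*(49) - 1*(-4) = -45; iterating: f(2)=-45, f(3)=-4, f(4)=49, f(5)=-45, f(6)=-4, f(7)=49, f(8)=-45, f(9)=-4, f(10)=49, f(11)=-45, f(12)=-4, f(13)=49, f(14)=-45; answer -45

-45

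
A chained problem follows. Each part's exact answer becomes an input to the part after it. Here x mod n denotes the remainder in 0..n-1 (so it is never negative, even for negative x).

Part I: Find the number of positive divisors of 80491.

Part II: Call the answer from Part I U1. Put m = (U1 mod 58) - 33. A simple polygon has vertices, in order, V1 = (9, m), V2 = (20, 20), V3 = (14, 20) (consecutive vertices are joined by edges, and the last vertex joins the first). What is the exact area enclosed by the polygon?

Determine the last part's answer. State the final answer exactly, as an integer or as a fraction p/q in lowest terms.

153

Part I: 80491 is prime, so its only divisors are 1 and 80491; count = 2; answer 2
Part II: U1 = 2; m = -31; cross terms: (9*20 - 20*-31)=800, (20*20 - 14*20)=120, (14*-31 - 9*20)=-614; twice the area = |306| = 306; area = 153; answer 153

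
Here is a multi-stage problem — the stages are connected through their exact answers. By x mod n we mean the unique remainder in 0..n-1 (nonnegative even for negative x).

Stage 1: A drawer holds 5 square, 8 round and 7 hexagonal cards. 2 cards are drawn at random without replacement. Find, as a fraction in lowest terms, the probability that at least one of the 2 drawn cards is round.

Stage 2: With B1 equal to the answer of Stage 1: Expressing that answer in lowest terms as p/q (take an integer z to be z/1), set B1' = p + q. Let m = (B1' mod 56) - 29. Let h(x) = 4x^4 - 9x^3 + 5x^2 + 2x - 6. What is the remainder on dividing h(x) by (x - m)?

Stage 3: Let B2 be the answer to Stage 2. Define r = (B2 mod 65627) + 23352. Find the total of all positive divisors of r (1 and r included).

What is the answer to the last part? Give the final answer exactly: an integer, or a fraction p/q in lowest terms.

56196

Stage 1: total draws C(20,2) = 190; complement C(12,2) = 66; favorable 190 - 66 = 124; P = 62/95; answer 62/95
Stage 2: B1 = 62/95; threaded value p + q = 157; m = 16; remainder = value at the root: 4*(16)^4 - 9*(16)^3 + 5*(16)^2 + 2*(16)^1 - 6 = (262144) + (-36864) + (1280) + (32) + (-6) = 226586; answer 226586
Stage 3: B2 = 226586; r = 53057; 53057 = 17 * 3121; sigma = (1 + 17) * (1 + 3121) = 18 * 3122 = 56196; answer 56196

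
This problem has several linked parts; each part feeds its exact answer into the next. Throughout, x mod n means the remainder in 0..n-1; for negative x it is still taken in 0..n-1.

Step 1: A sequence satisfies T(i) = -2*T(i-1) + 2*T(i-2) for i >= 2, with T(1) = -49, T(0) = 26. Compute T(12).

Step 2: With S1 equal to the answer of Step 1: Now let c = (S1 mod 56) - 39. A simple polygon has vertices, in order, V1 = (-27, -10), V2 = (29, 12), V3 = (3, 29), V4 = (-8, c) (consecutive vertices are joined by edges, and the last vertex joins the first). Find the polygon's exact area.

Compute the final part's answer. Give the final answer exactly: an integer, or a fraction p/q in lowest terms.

1353/2

Step 1: T(2) = -2*(-49) + 2*(26) = 150; iterating: T(2)=150, T(3)=-398, T(4)=1096, T(5)=-2988, T(6)=8168, T(7)=-22312, T(8)=60960, T(9)=-166544, T(10)=455008, T(11)=-1243104, T(12)=3396224; answer 3396224
Step 2: S1 = 3396224; c = 9; cross terms: (-27*12 - 29*-10)=-34, (29*29 - 3*12)=805, (3*9 - -8*29)=259, (-8*-10 - -27*9)=323; twice the area = |1353| = 1353; area = 1353/2; answer 1353/2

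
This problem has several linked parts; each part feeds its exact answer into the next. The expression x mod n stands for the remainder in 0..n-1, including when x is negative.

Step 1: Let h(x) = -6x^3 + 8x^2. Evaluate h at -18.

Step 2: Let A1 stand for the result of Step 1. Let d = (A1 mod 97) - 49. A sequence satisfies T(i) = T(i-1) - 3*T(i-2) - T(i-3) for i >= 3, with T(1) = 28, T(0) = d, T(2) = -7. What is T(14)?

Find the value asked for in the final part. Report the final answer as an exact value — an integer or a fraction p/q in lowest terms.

Step 1: -6*(-18)^3 + 8*(-18)^2 = (34992) + (2592) = 37584; answer 37584
Step 2: A1 = 37584; d = -4; T(3) = 1*(-7) - 3*(28) - 1*(-4) = -87; iterating: T(3)=-87, T(4)=-94, T(5)=174, T(6)=543, T(7)=115, T(8)=-1688, T(9)=-2576, T(10)=2373, T(11)=11789, T(12)=7246, T(13)=-30494, T(14)=-64021; answer -64021

-64021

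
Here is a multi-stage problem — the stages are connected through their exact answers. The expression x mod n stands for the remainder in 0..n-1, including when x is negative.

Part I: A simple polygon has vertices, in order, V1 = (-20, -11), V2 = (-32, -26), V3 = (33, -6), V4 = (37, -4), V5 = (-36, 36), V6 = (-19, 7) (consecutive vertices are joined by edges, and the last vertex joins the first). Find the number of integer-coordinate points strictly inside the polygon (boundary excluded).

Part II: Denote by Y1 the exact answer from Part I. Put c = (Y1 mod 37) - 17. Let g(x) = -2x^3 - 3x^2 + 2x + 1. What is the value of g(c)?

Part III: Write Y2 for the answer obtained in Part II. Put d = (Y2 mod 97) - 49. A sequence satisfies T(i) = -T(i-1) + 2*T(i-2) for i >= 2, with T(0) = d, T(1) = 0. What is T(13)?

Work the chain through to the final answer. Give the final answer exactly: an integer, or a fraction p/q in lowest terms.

Part I: cross terms: (-20*-26 - -32*-11)=168, (-32*-6 - 33*-26)=1050, (33*-4 - 37*-6)=90, (37*36 - -36*-4)=1188, (-36*7 - -19*36)=432, (-19*-11 - -20*7)=349; twice the area = |3277| = 3277; area = 3277/2; boundary points = 3 + 5 + 2 + 1 + 1 + 1 = 13; strictly interior points = area - boundary/2 + 1 = 1633; answer 1633
Part II: Y1 = 1633; c = -12; -2*(-12)^3 - 3*(-12)^2 + 2*(-12)^1 + 1 = (3456) + (-432) + (-24) + (1) = 3001; answer 3001
Part III: Y2 = 3001; d = 42; T(2) = -1*(0) + 2*(42) = 84; iterating: T(2)=84, T(3)=-84, T(4)=252, T(5)=-420, T(6)=924, T(7)=-1764, T(8)=3612, T(9)=-7140, T(10)=14364, T(11)=-28644, T(12)=57372, T(13)=-114660; answer -114660

-114660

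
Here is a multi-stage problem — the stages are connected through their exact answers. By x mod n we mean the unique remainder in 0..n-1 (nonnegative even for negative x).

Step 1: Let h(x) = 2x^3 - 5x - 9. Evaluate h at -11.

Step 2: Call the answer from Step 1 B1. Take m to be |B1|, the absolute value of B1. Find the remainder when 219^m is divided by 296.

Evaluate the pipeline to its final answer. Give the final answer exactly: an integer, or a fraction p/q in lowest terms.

137

Step 1: 2*(-11)^3 - 5*(-11)^1 - 9 = (-2662) + (55) + (-9) = -2616; answer -2616
Step 2: B1 = -2616; m = 2616; squarings mod 296: 219^1=219, 219^2=9, 219^4=81, 219^8=49, 219^16=33, 219^32=201, 219^64=145, 219^128=9, 219^256=81, 219^512=49, 219^1024=33, 219^2048=201; 219^2616 = 219^8 * 219^16 * 219^32 * 219^512 * 219^2048 = 137 (mod 296); answer 137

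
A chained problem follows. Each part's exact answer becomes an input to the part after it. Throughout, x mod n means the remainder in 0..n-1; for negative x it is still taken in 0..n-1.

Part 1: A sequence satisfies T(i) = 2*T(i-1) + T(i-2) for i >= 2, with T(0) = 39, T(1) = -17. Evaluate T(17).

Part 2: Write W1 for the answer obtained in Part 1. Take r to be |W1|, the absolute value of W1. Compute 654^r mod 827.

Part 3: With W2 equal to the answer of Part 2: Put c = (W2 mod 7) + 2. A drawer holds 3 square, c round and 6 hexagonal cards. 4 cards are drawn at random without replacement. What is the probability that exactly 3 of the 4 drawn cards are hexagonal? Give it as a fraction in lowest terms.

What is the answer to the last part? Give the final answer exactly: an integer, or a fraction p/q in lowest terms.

10/91

Part 1: T(2) = 2*(-17) + 1*(39) = 5; iterating: T(2)=5, T(3)=-7, T(4)=-9, T(5)=-25, T(6)=-59, T(7)=-143, T(8)=-345, T(9)=-833, T(10)=-2011, T(11)=-4855, T(12)=-11721, T(13)=-28297, T(14)=-68315, T(15)=-164927, T(16)=-398169, T(17)=-961265; answer -961265
Part 2: W1 = -961265; r = 961265; squarings mod 827: 654^1=654, 654^2=157, 654^4=666, 654^8=284, 654^16=437, 654^32=759, 654^64=489, 654^128=118, 654^256=692, 654^512=31, 654^1024=134, 654^2048=589, 654^4096=408, 654^8192=237, 654^16384=760, 654^32768=354, 654^65536=439, 654^131072=30, 654^262144=73, 654^524288=367; 654^961265 = 654^1 * 654^16 * 654^32 * 654^64 * 654^128 * 654^512 * 654^2048 * 654^8192 * 654^32768 * 654^131072 * 654^262144 * 654^524288 = 159 (mod 827); answer 159
Part 3: W2 = 159; c = 7; total draws C(16,4) = 1820; favorable C(6,3)*C(10,1) = 200; P = 10/91; answer 10/91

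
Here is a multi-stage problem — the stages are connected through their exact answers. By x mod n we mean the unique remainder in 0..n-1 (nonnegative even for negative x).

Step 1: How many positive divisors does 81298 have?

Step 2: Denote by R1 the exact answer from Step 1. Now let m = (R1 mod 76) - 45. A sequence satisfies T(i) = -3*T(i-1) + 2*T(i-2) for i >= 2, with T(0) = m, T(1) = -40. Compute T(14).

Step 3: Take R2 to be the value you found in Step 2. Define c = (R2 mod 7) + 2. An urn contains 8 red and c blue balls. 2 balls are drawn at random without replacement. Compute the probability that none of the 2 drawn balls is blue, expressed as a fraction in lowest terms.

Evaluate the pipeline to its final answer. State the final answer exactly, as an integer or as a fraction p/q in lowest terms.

4/15

Step 1: 81298 = 2 * 7 * 5807; number of divisors = (1+1) * (1+1) * (1+1) = 8; answer 8
Step 2: R1 = 8; m = -37; T(2) = -3*(-40) + 2*(-37) = 46; iterating: T(2)=46, T(3)=-218, T(4)=746, T(5)=-2674, T(6)=9514, T(7)=-33890, T(8)=120698, T(9)=-429874, T(10)=1531018, T(11)=-5452802, T(12)=19420442, T(13)=-69166930, T(14)=246341674; answer 246341674
Step 3: R2 = 246341674; c = 7; total draws C(15,2) = 105; favorable C(8,2) = 28; P = 4/15; answer 4/15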